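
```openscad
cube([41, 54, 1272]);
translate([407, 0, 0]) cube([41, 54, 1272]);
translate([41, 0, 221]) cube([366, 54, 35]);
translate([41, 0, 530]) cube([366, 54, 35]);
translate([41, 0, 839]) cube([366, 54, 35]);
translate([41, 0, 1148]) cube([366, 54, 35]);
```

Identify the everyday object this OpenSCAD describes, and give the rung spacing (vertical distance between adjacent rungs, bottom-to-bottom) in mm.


A ladder. The rung spacing is 309 mm.

Two tall 41×54 posts with 4 short bars between them — a ladder. Adjacent rungs sit at z = 221 and z = 530, so the spacing is 530 − 221 = 309 mm.


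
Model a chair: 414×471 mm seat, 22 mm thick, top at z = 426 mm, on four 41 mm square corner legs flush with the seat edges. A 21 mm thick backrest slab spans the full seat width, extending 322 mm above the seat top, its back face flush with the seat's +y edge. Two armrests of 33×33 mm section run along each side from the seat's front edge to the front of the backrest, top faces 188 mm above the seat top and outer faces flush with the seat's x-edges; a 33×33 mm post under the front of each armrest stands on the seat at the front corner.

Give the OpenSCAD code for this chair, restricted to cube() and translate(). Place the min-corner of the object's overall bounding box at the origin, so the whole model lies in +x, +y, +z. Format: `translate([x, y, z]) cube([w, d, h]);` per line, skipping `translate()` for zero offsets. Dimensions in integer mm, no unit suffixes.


translate([0, 0, 404]) cube([414, 471, 22]);
cube([41, 41, 404]);
translate([373, 0, 0]) cube([41, 41, 404]);
translate([0, 430, 0]) cube([41, 41, 404]);
translate([373, 430, 0]) cube([41, 41, 404]);
translate([0, 450, 426]) cube([414, 21, 322]);
translate([0, 0, 581]) cube([33, 450, 33]);
translate([381, 0, 581]) cube([33, 450, 33]);
translate([0, 0, 426]) cube([33, 33, 155]);
translate([381, 0, 426]) cube([33, 33, 155]);


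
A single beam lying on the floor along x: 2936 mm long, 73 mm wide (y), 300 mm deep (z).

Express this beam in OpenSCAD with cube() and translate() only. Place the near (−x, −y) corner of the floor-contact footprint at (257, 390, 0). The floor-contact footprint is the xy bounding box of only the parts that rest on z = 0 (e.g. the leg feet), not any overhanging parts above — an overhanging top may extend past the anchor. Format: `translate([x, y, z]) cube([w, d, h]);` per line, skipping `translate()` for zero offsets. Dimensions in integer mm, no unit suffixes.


translate([257, 390, 0]) cube([2936, 73, 300]);


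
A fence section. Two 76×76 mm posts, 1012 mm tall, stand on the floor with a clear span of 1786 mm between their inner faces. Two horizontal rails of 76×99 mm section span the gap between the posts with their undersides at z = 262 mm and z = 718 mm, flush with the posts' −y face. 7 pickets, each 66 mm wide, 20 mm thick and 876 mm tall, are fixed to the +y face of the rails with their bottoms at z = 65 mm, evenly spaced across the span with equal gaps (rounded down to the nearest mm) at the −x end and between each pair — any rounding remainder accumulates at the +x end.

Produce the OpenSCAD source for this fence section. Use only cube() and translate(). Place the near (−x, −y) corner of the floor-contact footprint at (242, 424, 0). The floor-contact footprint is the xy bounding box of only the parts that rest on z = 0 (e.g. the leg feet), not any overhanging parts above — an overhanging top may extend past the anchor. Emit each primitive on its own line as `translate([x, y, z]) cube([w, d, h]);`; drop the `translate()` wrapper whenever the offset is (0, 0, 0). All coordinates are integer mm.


translate([242, 424, 0]) cube([76, 76, 1012]);
translate([2104, 424, 0]) cube([76, 76, 1012]);
translate([318, 424, 262]) cube([1786, 76, 99]);
translate([318, 424, 718]) cube([1786, 76, 99]);
translate([483, 500, 65]) cube([66, 20, 876]);
translate([714, 500, 65]) cube([66, 20, 876]);
translate([945, 500, 65]) cube([66, 20, 876]);
translate([1176, 500, 65]) cube([66, 20, 876]);
translate([1407, 500, 65]) cube([66, 20, 876]);
translate([1638, 500, 65]) cube([66, 20, 876]);
translate([1869, 500, 65]) cube([66, 20, 876]);


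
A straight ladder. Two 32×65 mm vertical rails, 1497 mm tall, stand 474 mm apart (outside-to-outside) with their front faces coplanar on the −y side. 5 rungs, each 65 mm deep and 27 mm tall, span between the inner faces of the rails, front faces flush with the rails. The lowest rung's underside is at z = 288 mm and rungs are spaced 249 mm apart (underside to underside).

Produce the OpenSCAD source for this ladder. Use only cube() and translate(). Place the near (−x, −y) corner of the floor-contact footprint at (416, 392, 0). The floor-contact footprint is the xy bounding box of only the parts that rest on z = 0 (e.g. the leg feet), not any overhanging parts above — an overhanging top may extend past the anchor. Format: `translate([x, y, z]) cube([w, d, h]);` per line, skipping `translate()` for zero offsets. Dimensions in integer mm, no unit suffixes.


// rung span = 474 - 2*32 = 410
// rung[k] z = 288 + k*249
translate([416, 392, 0]) cube([32, 65, 1497]);
translate([858, 392, 0]) cube([32, 65, 1497]);
translate([448, 392, 288]) cube([410, 65, 27]);
translate([448, 392, 537]) cube([410, 65, 27]);
translate([448, 392, 786]) cube([410, 65, 27]);
translate([448, 392, 1035]) cube([410, 65, 27]);
translate([448, 392, 1284]) cube([410, 65, 27]);


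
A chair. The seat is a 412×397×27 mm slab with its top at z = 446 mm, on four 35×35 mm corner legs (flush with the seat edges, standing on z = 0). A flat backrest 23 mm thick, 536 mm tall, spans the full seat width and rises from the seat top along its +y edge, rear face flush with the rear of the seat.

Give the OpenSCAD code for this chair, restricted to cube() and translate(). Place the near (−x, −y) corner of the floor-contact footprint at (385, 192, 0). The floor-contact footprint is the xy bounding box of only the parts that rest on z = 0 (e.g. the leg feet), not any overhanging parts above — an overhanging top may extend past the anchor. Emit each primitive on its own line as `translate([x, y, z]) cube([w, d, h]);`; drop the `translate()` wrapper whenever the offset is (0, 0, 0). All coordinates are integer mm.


// leg_h = 446 - 27 = 419
translate([385, 192, 419]) cube([412, 397, 27]);
translate([385, 192, 0]) cube([35, 35, 419]);
translate([762, 192, 0]) cube([35, 35, 419]);
translate([385, 554, 0]) cube([35, 35, 419]);
translate([762, 554, 0]) cube([35, 35, 419]);
translate([385, 566, 446]) cube([412, 23, 536]);


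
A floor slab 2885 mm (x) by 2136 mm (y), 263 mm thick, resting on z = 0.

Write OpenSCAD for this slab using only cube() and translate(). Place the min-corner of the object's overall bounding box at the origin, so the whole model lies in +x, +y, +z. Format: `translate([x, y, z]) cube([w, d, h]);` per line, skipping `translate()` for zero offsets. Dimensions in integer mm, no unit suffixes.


cube([2885, 2136, 263]);


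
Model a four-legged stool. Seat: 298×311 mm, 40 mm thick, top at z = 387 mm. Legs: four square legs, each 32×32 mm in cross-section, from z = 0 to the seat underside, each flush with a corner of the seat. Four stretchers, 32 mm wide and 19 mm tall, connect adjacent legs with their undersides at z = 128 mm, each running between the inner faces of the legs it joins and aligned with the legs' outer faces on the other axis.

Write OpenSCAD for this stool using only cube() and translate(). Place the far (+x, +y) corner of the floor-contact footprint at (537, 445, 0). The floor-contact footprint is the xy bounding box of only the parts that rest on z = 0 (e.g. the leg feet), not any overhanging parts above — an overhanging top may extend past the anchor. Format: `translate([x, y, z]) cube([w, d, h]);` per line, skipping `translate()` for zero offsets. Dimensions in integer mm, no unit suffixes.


translate([239, 134, 347]) cube([298, 311, 40]);
translate([239, 134, 0]) cube([32, 32, 347]);
translate([505, 134, 0]) cube([32, 32, 347]);
translate([239, 413, 0]) cube([32, 32, 347]);
translate([505, 413, 0]) cube([32, 32, 347]);
translate([271, 134, 128]) cube([234, 32, 19]);
translate([271, 413, 128]) cube([234, 32, 19]);
translate([239, 166, 128]) cube([32, 247, 19]);
translate([505, 166, 128]) cube([32, 247, 19]);


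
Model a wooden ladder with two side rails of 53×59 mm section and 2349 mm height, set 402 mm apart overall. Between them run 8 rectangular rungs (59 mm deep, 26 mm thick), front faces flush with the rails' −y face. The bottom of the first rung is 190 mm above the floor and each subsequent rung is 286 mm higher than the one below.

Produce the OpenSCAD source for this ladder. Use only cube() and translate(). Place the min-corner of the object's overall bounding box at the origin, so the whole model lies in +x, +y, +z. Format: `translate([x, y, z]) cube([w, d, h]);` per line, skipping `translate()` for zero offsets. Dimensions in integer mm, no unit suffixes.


cube([53, 59, 2349]);
translate([349, 0, 0]) cube([53, 59, 2349]);
translate([53, 0, 190]) cube([296, 59, 26]);
translate([53, 0, 476]) cube([296, 59, 26]);
translate([53, 0, 762]) cube([296, 59, 26]);
translate([53, 0, 1048]) cube([296, 59, 26]);
translate([53, 0, 1334]) cube([296, 59, 26]);
translate([53, 0, 1620]) cube([296, 59, 26]);
translate([53, 0, 1906]) cube([296, 59, 26]);
translate([53, 0, 2192]) cube([296, 59, 26]);


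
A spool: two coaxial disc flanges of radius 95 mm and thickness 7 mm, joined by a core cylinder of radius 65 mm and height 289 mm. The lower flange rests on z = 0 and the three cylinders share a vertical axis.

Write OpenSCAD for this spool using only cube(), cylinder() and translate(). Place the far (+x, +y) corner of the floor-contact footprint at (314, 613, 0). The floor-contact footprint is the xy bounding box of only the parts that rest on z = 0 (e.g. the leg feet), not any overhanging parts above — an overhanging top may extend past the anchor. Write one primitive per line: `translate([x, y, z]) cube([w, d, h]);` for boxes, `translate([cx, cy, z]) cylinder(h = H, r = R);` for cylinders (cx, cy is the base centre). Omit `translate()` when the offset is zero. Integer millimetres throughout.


translate([219, 518, 0]) cylinder(h = 7, r = 95);
translate([219, 518, 7]) cylinder(h = 289, r = 65);
translate([219, 518, 296]) cylinder(h = 7, r = 95);


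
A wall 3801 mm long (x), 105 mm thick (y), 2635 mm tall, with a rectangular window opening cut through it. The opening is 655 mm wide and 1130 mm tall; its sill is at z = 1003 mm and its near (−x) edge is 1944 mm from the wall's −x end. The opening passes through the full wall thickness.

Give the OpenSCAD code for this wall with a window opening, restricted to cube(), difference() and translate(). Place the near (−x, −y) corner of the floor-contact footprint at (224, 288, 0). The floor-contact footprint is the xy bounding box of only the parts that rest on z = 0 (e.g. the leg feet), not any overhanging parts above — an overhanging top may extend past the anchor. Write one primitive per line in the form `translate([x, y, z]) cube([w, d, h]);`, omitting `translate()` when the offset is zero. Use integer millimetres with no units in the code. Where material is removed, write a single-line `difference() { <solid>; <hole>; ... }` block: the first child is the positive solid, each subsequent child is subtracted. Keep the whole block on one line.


difference() { translate([224, 288, 0]) cube([3801, 105, 2635]); translate([2168, 288, 1003]) cube([655, 105, 1130]); }


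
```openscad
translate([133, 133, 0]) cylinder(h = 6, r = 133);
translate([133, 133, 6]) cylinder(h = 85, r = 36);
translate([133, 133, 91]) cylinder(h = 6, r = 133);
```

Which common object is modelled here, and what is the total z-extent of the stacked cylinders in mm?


A spool. The overall height is 97 mm.

Three coaxial cylinders, large–small–large — a spool. Two 6 mm flanges and a 85 mm core give 6 + 85 + 6 = 97 mm.


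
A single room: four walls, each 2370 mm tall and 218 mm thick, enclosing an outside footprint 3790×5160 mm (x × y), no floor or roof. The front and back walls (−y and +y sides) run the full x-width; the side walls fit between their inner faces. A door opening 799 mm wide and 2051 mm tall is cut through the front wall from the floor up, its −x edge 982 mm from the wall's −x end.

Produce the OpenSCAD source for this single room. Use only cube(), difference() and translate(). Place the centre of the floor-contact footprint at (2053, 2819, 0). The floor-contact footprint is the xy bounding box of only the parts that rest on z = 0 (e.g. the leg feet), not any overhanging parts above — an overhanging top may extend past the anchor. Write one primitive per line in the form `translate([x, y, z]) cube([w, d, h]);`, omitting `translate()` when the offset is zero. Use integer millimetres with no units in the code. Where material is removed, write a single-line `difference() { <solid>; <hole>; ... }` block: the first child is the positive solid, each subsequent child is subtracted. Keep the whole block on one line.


difference() { translate([158, 239, 0]) cube([3790, 218, 2370]); translate([1140, 239, 0]) cube([799, 218, 2051]); }
translate([158, 5181, 0]) cube([3790, 218, 2370]);
translate([158, 457, 0]) cube([218, 4724, 2370]);
translate([3730, 457, 0]) cube([218, 4724, 2370]);


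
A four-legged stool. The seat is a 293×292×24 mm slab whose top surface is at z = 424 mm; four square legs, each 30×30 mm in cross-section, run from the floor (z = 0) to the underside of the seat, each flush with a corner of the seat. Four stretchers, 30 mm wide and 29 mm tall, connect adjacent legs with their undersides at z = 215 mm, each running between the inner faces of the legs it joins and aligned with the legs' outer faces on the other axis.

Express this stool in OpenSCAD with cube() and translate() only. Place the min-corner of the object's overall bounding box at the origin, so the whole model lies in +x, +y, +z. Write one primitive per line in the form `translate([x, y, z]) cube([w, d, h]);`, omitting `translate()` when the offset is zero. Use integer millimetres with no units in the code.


// leg_h = 424 - 24 = 400
// stretcher span = 293 - 2*30 = 233
translate([0, 0, 400]) cube([293, 292, 24]);
cube([30, 30, 400]);
translate([263, 0, 0]) cube([30, 30, 400]);
translate([0, 262, 0]) cube([30, 30, 400]);
translate([263, 262, 0]) cube([30, 30, 400]);
translate([30, 0, 215]) cube([233, 30, 29]);
translate([30, 262, 215]) cube([233, 30, 29]);
translate([0, 30, 215]) cube([30, 232, 29]);
translate([263, 30, 215]) cube([30, 232, 29]);


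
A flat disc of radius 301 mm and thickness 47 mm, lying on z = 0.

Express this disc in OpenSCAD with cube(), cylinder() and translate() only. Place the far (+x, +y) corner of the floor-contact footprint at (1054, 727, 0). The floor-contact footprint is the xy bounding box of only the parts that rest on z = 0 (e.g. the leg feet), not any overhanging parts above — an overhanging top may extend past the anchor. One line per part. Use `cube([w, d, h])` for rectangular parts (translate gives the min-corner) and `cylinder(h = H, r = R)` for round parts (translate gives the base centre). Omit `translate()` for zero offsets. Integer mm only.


translate([753, 426, 0]) cylinder(h = 47, r = 301);


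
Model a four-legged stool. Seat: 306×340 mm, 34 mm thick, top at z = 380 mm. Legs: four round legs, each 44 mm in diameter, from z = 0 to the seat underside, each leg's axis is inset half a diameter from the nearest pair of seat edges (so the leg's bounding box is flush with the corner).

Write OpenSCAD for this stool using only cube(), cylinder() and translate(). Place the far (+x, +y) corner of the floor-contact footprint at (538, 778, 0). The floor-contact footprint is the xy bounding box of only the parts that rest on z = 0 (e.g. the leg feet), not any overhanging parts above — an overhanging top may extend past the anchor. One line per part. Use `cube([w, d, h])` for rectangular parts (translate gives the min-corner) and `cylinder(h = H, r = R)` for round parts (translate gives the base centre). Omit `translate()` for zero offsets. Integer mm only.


// leg_h = 380 - 34 = 346
translate([232, 438, 346]) cube([306, 340, 34]);
translate([254, 460, 0]) cylinder(h = 346, r = 22);
translate([516, 460, 0]) cylinder(h = 346, r = 22);
translate([254, 756, 0]) cylinder(h = 346, r = 22);
translate([516, 756, 0]) cylinder(h = 346, r = 22);


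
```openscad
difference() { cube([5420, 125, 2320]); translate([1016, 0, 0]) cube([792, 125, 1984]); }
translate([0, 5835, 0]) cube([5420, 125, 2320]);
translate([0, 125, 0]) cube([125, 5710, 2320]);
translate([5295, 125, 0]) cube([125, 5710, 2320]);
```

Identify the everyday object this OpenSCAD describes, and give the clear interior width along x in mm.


A single room. The interior width is 5170 mm.

Four walls enclosing a rectangle with a door in the front wall — a room. Outside width 5420 minus two 125 mm walls gives 5170 mm.


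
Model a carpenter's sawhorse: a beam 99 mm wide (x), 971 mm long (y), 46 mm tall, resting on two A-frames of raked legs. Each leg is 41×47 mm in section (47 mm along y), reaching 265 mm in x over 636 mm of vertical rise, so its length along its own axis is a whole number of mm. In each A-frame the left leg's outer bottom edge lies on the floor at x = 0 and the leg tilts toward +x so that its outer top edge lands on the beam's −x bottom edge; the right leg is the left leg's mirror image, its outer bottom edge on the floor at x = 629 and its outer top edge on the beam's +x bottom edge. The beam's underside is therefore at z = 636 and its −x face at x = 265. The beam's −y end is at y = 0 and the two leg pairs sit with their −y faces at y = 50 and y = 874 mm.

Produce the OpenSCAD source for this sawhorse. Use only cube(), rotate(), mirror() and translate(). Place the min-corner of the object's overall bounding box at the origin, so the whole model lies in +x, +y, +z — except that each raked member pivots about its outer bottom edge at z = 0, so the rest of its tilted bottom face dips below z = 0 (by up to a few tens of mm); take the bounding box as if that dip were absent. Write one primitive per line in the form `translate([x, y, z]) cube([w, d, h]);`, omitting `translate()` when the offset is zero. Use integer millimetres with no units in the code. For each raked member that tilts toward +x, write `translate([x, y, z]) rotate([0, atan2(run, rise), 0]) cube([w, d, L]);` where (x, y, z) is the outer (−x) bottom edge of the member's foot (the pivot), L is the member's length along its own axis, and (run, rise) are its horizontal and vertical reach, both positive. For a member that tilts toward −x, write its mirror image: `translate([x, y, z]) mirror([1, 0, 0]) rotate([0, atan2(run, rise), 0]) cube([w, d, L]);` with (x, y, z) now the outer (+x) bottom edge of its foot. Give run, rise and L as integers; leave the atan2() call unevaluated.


translate([265, 0, 636]) cube([99, 971, 46]);
translate([0, 50, 0]) rotate([0, atan2(265, 636), 0]) cube([41, 47, 689]);
translate([629, 50, 0]) mirror([1, 0, 0]) rotate([0, atan2(265, 636), 0]) cube([41, 47, 689]);
translate([0, 874, 0]) rotate([0, atan2(265, 636), 0]) cube([41, 47, 689]);
translate([629, 874, 0]) mirror([1, 0, 0]) rotate([0, atan2(265, 636), 0]) cube([41, 47, 689]);


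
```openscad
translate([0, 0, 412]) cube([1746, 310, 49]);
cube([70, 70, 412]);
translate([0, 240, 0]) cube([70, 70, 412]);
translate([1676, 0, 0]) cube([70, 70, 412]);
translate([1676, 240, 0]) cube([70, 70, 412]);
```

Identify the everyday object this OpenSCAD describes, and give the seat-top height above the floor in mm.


A bench. The seat-top height is 461 mm.

A long slab on four corner posts — a bench. The slab sits at z = 412 with thickness 49, so the top is 412 + 49 = 461 mm.


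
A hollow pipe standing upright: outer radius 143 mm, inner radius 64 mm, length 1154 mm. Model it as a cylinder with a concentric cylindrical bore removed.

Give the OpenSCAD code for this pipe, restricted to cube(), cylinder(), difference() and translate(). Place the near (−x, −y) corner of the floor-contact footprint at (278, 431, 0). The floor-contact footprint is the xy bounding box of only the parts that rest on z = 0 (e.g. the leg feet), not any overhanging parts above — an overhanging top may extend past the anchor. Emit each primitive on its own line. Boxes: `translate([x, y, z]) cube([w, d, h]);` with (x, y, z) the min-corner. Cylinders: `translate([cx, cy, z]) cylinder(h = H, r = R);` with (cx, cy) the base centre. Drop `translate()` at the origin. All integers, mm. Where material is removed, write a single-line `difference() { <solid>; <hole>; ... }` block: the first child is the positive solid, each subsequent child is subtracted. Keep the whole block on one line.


difference() { translate([421, 574, 0]) cylinder(h = 1154, r = 143); translate([421, 574, 0]) cylinder(h = 1154, r = 64); }


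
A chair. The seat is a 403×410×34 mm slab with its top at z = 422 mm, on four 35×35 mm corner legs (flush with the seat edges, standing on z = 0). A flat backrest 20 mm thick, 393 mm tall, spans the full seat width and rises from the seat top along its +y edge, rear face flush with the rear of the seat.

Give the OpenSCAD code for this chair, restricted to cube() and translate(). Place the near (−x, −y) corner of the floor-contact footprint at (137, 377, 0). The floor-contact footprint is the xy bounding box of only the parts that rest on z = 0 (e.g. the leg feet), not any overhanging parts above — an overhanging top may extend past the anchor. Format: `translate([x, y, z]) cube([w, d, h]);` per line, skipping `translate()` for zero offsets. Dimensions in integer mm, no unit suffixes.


translate([137, 377, 388]) cube([403, 410, 34]);
translate([137, 377, 0]) cube([35, 35, 388]);
translate([505, 377, 0]) cube([35, 35, 388]);
translate([137, 752, 0]) cube([35, 35, 388]);
translate([505, 752, 0]) cube([35, 35, 388]);
translate([137, 767, 422]) cube([403, 20, 393]);


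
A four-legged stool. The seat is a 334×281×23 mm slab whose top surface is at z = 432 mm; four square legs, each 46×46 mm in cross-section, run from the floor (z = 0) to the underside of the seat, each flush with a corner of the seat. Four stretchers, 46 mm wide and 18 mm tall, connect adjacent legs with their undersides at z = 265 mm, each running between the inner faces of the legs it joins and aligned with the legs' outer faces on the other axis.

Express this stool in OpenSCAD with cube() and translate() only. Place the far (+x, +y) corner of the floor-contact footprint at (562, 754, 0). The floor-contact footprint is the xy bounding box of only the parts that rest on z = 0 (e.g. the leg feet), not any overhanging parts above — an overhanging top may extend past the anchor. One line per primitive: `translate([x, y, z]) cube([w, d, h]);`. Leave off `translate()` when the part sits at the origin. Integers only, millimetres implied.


translate([228, 473, 409]) cube([334, 281, 23]);
translate([228, 473, 0]) cube([46, 46, 409]);
translate([516, 473, 0]) cube([46, 46, 409]);
translate([228, 708, 0]) cube([46, 46, 409]);
translate([516, 708, 0]) cube([46, 46, 409]);
translate([274, 473, 265]) cube([242, 46, 18]);
translate([274, 708, 265]) cube([242, 46, 18]);
translate([228, 519, 265]) cube([46, 189, 18]);
translate([516, 519, 265]) cube([46, 189, 18]);


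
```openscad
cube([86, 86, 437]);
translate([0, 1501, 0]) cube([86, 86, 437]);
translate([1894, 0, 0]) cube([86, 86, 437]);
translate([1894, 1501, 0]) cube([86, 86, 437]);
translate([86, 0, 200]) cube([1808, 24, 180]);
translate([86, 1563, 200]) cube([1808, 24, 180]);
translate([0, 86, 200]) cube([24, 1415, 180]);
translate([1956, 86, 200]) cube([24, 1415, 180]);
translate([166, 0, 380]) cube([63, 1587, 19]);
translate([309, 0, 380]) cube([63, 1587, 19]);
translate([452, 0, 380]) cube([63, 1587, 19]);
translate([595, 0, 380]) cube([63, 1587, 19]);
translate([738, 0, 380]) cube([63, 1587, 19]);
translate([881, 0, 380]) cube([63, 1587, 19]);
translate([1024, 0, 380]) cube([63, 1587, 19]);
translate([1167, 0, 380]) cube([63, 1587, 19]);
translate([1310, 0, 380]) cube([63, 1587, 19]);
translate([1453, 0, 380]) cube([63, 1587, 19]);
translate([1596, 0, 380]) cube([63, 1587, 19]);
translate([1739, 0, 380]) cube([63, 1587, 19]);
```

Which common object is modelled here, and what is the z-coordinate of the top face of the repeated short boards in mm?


A bed frame. The slat-top height is 399 mm.

Four posts, four rails, and a row of slats — a bed frame. Slats sit on the rails at z = 200 + 180 = 380; with slat thickness 19, the top is 399 mm.


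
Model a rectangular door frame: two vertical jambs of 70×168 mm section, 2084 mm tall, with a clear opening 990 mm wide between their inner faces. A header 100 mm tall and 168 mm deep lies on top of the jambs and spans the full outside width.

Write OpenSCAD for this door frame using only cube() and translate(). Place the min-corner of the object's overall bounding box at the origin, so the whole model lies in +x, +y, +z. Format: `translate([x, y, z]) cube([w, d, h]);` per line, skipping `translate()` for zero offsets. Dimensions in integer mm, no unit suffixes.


cube([70, 168, 2084]);
translate([1060, 0, 0]) cube([70, 168, 2084]);
translate([0, 0, 2084]) cube([1130, 168, 100]);


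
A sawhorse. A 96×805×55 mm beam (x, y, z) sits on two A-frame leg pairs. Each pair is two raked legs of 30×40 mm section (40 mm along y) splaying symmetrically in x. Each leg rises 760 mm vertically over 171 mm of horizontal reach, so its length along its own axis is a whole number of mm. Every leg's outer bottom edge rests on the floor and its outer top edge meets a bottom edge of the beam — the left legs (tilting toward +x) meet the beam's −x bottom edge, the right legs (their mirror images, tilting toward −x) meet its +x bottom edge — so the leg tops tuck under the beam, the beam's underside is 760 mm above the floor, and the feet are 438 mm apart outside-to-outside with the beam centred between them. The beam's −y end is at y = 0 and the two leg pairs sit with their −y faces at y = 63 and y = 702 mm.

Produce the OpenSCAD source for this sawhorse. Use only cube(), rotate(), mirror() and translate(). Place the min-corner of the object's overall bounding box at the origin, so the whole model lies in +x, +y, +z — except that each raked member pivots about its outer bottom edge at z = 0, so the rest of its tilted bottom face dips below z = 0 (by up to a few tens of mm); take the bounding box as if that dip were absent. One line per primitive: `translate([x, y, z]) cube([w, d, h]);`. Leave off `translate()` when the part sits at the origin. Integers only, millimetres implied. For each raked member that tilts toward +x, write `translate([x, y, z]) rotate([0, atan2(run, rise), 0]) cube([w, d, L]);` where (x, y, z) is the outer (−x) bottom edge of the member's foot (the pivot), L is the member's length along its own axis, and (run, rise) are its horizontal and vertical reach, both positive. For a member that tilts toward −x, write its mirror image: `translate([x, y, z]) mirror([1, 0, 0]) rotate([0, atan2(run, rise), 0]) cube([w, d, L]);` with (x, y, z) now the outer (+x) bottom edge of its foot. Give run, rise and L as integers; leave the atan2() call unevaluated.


translate([171, 0, 760]) cube([96, 805, 55]);
translate([0, 63, 0]) rotate([0, atan2(171, 760), 0]) cube([30, 40, 779]);
translate([438, 63, 0]) mirror([1, 0, 0]) rotate([0, atan2(171, 760), 0]) cube([30, 40, 779]);
translate([0, 702, 0]) rotate([0, atan2(171, 760), 0]) cube([30, 40, 779]);
translate([438, 702, 0]) mirror([1, 0, 0]) rotate([0, atan2(171, 760), 0]) cube([30, 40, 779]);


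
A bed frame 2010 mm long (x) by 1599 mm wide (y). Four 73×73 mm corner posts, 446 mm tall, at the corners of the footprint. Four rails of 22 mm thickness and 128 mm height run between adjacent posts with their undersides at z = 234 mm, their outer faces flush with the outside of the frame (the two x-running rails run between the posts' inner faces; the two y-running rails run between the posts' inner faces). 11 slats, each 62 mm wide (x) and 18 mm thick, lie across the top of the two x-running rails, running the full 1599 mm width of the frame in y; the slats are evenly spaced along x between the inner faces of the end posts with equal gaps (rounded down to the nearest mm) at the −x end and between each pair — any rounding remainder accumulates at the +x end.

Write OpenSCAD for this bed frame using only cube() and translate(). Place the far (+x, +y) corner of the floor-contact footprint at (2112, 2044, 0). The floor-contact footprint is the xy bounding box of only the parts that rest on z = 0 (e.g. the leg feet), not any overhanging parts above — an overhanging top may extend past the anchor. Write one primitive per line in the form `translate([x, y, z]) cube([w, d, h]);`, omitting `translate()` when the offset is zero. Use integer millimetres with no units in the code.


translate([102, 445, 0]) cube([73, 73, 446]);
translate([102, 1971, 0]) cube([73, 73, 446]);
translate([2039, 445, 0]) cube([73, 73, 446]);
translate([2039, 1971, 0]) cube([73, 73, 446]);
translate([175, 445, 234]) cube([1864, 22, 128]);
translate([175, 2022, 234]) cube([1864, 22, 128]);
translate([102, 518, 234]) cube([22, 1453, 128]);
translate([2090, 518, 234]) cube([22, 1453, 128]);
translate([273, 445, 362]) cube([62, 1599, 18]);
translate([433, 445, 362]) cube([62, 1599, 18]);
translate([593, 445, 362]) cube([62, 1599, 18]);
translate([753, 445, 362]) cube([62, 1599, 18]);
translate([913, 445, 362]) cube([62, 1599, 18]);
translate([1073, 445, 362]) cube([62, 1599, 18]);
translate([1233, 445, 362]) cube([62, 1599, 18]);
translate([1393, 445, 362]) cube([62, 1599, 18]);
translate([1553, 445, 362]) cube([62, 1599, 18]);
translate([1713, 445, 362]) cube([62, 1599, 18]);
translate([1873, 445, 362]) cube([62, 1599, 18]);


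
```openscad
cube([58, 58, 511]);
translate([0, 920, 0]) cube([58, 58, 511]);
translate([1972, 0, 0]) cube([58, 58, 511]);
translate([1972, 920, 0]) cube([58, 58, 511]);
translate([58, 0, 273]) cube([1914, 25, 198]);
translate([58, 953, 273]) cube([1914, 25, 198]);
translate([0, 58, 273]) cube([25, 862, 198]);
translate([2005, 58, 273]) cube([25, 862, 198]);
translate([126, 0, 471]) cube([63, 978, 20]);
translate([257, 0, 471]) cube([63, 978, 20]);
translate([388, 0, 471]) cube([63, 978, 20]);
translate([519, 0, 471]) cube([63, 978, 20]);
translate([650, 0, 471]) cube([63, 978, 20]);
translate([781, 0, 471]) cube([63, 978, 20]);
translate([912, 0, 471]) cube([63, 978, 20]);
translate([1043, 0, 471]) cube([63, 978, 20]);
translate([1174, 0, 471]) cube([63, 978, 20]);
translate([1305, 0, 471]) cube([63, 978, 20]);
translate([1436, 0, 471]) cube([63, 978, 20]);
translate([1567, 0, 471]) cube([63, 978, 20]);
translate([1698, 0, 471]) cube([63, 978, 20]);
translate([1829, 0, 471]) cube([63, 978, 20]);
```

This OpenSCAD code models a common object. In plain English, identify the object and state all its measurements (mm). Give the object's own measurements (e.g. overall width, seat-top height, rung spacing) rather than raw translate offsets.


A bed frame 2030 mm long (x) by 978 mm wide (y). Four 58×58 mm corner posts, 511 mm tall, at the corners of the footprint. Four rails of 25 mm thickness and 198 mm height run between adjacent posts with their undersides at z = 273 mm, their outer faces flush with the outside of the frame (the two x-running rails run between the posts' inner faces; the two y-running rails run between the posts' inner faces). 14 slats, each 63 mm wide (x) and 20 mm thick, lie across the top of the two x-running rails, running the full 978 mm width of the frame in y; along x they sit between the end posts with a 68 mm gap after the −x posts and between neighbouring slats, leaving 80 mm before the +x posts.


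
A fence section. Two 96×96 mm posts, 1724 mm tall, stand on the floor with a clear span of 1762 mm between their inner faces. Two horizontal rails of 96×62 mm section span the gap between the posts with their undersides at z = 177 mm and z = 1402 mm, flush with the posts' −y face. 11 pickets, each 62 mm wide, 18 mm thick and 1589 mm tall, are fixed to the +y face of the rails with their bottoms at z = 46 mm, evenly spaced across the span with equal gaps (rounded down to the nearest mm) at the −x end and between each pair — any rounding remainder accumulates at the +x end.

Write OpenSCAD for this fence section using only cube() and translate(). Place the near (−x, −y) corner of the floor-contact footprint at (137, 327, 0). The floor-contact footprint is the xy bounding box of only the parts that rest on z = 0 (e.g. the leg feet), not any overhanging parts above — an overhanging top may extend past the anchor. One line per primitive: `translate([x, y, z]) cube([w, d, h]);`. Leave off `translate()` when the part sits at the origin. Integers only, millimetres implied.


translate([137, 327, 0]) cube([96, 96, 1724]);
translate([1995, 327, 0]) cube([96, 96, 1724]);
translate([233, 327, 177]) cube([1762, 96, 62]);
translate([233, 327, 1402]) cube([1762, 96, 62]);
translate([323, 423, 46]) cube([62, 18, 1589]);
translate([475, 423, 46]) cube([62, 18, 1589]);
translate([627, 423, 46]) cube([62, 18, 1589]);
translate([779, 423, 46]) cube([62, 18, 1589]);
translate([931, 423, 46]) cube([62, 18, 1589]);
translate([1083, 423, 46]) cube([62, 18, 1589]);
translate([1235, 423, 46]) cube([62, 18, 1589]);
translate([1387, 423, 46]) cube([62, 18, 1589]);
translate([1539, 423, 46]) cube([62, 18, 1589]);
translate([1691, 423, 46]) cube([62, 18, 1589]);
translate([1843, 423, 46]) cube([62, 18, 1589]);


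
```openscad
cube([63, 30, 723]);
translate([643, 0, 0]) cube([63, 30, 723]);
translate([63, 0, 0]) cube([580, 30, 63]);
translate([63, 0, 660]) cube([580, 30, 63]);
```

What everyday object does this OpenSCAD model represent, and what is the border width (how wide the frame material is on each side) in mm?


A picture frame. The border width is 63 mm.

Four thin pieces enclosing a rectangular opening — a picture frame. The two full-height stiles are 723 mm tall; the top rail sits at z = 660 and is 63 mm tall, so the border above the opening is 723 − 660 = 63 mm, matching the stile x-width.


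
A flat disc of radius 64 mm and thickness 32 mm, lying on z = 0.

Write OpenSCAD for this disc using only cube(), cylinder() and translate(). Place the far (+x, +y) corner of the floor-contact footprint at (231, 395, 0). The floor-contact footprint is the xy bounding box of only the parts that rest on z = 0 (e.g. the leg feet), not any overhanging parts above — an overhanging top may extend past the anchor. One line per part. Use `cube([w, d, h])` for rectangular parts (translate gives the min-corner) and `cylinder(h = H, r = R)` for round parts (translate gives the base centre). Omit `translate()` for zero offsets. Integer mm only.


translate([167, 331, 0]) cylinder(h = 32, r = 64);


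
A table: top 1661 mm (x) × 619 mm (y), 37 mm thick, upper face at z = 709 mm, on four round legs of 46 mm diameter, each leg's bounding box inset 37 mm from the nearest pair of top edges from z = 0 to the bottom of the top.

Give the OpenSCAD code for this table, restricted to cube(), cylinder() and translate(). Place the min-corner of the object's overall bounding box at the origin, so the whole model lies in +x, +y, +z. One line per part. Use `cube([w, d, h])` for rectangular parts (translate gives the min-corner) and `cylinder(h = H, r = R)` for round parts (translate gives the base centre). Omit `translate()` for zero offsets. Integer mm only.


translate([0, 0, 672]) cube([1661, 619, 37]);
translate([60, 60, 0]) cylinder(h = 672, r = 23);
translate([1601, 60, 0]) cylinder(h = 672, r = 23);
translate([60, 559, 0]) cylinder(h = 672, r = 23);
translate([1601, 559, 0]) cylinder(h = 672, r = 23);


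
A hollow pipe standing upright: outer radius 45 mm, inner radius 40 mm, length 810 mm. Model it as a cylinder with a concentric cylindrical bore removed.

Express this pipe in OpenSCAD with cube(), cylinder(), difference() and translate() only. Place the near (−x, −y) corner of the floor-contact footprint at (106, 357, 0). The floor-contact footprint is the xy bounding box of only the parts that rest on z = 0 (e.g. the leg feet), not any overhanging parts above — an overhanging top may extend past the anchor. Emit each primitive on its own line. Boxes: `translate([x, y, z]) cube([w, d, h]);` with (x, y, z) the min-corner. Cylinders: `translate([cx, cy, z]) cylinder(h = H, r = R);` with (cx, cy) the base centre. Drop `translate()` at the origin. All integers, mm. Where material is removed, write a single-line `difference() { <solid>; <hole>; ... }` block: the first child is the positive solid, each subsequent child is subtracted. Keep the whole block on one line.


difference() { translate([151, 402, 0]) cylinder(h = 810, r = 45); translate([151, 402, 0]) cylinder(h = 810, r = 40); }


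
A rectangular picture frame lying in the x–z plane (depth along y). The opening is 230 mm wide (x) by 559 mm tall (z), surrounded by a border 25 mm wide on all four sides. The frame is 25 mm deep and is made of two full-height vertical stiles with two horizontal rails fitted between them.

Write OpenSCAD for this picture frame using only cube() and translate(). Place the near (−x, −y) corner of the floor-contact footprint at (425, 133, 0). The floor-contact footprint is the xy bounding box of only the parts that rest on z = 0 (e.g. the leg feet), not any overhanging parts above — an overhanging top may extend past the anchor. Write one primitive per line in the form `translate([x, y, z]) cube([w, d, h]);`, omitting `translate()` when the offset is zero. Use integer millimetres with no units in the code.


translate([425, 133, 0]) cube([25, 25, 609]);
translate([680, 133, 0]) cube([25, 25, 609]);
translate([450, 133, 0]) cube([230, 25, 25]);
translate([450, 133, 584]) cube([230, 25, 25]);


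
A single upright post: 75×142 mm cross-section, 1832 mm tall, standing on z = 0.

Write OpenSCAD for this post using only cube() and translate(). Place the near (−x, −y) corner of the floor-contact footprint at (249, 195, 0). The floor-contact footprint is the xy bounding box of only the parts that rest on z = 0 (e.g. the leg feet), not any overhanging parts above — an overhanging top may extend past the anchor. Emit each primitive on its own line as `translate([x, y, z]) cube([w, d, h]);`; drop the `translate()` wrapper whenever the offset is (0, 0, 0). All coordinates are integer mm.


translate([249, 195, 0]) cube([75, 142, 1832]);


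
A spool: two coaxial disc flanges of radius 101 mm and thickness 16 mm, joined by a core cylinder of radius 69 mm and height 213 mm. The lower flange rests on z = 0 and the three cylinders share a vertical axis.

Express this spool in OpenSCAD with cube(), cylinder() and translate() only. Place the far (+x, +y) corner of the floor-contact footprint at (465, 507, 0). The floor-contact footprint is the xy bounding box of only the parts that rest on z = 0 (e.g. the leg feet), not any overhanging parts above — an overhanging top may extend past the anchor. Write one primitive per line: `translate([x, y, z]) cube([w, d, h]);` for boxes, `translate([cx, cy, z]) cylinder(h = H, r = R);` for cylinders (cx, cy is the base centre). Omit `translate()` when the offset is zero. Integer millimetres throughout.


translate([364, 406, 0]) cylinder(h = 16, r = 101);
translate([364, 406, 16]) cylinder(h = 213, r = 69);
translate([364, 406, 229]) cylinder(h = 16, r = 101);


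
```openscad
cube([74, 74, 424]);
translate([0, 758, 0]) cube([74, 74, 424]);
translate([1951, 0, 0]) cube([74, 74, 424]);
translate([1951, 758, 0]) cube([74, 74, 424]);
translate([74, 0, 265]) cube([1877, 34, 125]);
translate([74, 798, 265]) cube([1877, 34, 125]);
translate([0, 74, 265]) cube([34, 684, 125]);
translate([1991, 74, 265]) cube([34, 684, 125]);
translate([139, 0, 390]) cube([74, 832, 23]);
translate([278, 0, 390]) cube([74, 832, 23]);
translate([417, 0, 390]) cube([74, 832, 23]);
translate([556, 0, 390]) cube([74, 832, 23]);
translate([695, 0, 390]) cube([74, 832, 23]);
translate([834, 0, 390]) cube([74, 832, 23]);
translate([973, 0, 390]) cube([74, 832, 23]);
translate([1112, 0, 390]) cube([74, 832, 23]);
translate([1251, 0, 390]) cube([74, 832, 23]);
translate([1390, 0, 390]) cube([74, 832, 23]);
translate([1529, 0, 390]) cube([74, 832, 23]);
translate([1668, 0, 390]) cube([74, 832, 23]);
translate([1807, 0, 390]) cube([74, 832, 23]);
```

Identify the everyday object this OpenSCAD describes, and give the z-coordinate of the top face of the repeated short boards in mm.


A bed frame. The slat-top height is 413 mm.

Four posts, four rails, and a row of slats — a bed frame. Slats sit on the rails at z = 265 + 125 = 390; with slat thickness 23, the top is 413 mm.
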